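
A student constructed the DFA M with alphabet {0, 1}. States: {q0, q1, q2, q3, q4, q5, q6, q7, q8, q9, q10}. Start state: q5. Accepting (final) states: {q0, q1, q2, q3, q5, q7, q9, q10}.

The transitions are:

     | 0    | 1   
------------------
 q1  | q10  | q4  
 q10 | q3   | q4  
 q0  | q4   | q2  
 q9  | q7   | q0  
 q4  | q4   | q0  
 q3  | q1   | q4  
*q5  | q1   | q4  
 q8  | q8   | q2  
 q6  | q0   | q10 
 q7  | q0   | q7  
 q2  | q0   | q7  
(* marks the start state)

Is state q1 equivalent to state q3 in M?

Yes

Reachable states from the start: {q0,q1,q2,q3,q4,q5,q7,q10}. Unreachable: {q6,q8,q9} — drop them.
Start with accepting vs non-accepting: {q0,q1,q2,q3,q5,q7,q10} | {q4}.
On input 0, block {q0,q1,q2,q3,q5,q7,q10} splits into {q1,q2,q3,q5,q7,q10} and {q0}.
Refine {q1,q2,q3,q5,q7,q10} on symbol 0: members go to different blocks, giving {q1,q3,q5,q10} and {q2,q7}.
No further refinement is possible. Final partition (4 blocks): {q1,q3,q5,q10} | {q4} | {q0} | {q2,q7}.
q1 and q3 lie in the same block of the stable partition, so they are equivalent — no string distinguishes them.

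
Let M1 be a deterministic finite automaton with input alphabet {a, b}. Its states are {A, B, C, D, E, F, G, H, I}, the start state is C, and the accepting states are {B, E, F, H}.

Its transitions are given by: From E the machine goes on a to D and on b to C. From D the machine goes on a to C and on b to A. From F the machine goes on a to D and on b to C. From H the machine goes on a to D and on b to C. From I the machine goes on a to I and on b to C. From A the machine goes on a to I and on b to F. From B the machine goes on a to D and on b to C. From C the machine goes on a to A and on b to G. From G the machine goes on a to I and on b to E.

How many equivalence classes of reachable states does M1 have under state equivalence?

Reachable states from the start: {A,C,D,E,F,G,I}. Unreachable: {B,H} — drop them.
Start with accepting vs non-accepting: {E,F} | {A,C,D,G,I}.
Refine {A,C,D,G,I} on symbol b: members go to different blocks, giving {C,D,I} and {A,G}.
Refine {C,D,I} on symbol a: members go to different blocks, giving {D,I} and {C}.
Refine {D,I} on symbol a: members go to different blocks, giving {D} and {I}.
The partition is now stable with 5 blocks: {E,F} | {D} | {A,G} | {C} | {I}.

5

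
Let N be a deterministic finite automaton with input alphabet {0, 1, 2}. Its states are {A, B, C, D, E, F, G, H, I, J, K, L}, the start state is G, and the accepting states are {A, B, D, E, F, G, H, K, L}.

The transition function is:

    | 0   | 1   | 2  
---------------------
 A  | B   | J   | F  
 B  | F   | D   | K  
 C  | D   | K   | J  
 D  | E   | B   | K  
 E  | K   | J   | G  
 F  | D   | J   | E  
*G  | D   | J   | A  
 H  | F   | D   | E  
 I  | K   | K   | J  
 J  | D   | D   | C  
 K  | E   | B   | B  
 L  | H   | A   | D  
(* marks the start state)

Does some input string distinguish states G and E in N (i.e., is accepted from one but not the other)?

No

First remove the unreachable states {H,I,L}; 9 states remain.
Initial partition by acceptance: {A,B,D,E,F,G,K} | {C,J}.
On input 1, block {A,B,D,E,F,G,K} splits into {A,E,F,G} and {B,D,K}.
Stable partition: {A,E,F,G} | {C,J} | {B,D,K} — 3 equivalence classes.
G and E lie in the same block of the stable partition, so they are equivalent — no string distinguishes them.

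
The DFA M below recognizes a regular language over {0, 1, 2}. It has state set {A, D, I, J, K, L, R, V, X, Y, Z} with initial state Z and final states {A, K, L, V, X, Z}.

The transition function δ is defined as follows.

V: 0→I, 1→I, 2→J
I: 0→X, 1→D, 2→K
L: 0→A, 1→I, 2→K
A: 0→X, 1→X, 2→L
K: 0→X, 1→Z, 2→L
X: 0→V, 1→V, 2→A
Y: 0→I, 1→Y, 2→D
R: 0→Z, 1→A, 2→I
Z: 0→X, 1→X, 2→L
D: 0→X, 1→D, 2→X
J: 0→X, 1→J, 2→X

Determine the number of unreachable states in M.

No path from Z leads to R, Y; the other 9 states are all reachable.

2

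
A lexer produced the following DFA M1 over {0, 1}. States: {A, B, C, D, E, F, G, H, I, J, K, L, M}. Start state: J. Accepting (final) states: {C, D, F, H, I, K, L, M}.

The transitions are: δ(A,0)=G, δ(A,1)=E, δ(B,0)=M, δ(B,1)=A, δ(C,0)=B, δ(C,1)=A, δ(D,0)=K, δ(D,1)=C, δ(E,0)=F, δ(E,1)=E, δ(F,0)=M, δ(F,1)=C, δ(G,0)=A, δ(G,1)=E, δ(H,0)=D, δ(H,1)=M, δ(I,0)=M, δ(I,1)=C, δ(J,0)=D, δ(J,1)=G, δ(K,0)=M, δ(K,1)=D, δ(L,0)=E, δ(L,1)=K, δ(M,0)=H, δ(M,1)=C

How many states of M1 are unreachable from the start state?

No path from J leads to I, L; the other 11 states are all reachable.

2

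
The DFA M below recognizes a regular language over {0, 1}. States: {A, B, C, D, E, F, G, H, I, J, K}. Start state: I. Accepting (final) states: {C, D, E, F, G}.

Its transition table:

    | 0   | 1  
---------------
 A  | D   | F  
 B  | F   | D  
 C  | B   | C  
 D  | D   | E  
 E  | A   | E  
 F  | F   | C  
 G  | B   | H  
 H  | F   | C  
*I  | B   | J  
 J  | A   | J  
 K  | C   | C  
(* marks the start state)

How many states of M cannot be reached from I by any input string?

3

No path from I leads to G, H, K; the other 8 states are all reachable.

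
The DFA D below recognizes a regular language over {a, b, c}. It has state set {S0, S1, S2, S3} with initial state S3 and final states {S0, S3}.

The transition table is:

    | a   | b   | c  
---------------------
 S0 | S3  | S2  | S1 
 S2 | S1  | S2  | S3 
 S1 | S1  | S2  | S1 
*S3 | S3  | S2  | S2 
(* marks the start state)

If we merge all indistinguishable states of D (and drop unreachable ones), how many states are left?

Reachable states from the start: {S1,S2,S3}. Unreachable: {S0} — drop them.
P0 = {S3} | {S1,S2}.
Refine {S1,S2} on symbol c: members go to different blocks, giving {S1} and {S2}.
The partition is now stable with 3 blocks: {S3} | {S1} | {S2}.

3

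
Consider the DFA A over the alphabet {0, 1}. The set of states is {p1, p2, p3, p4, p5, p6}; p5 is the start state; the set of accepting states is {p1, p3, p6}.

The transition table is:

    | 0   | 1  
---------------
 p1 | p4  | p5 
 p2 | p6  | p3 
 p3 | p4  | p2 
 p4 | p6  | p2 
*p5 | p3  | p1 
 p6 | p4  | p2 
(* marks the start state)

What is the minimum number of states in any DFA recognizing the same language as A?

3

Every state is reachable, so we keep all 6.
Initial partition by acceptance: {p1,p3,p6} | {p2,p4,p5}.
Split {p2,p4,p5} by δ(·,1) → {p2,p5} and {p4}.
The partition is now stable with 3 blocks: {p1,p3,p6} | {p2,p5} | {p4}.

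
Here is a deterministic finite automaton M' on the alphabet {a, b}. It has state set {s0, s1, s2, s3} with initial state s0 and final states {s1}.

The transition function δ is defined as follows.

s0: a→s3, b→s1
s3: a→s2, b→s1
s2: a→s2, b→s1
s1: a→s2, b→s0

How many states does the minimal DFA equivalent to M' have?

2

All states are reachable from the start state.
Initial partition by acceptance: {s1} | {s0,s2,s3}.
The partition is now stable with 2 blocks: {s1} | {s0,s2,s3}.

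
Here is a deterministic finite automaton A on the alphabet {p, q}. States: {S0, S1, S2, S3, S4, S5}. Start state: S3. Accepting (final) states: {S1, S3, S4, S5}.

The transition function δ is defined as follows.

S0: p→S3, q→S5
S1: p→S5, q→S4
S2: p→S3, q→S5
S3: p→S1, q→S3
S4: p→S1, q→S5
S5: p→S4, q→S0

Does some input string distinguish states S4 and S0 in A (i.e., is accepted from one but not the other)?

Yes

Reachable states from the start: {S0,S1,S3,S4,S5}. Unreachable: {S2} — drop them.
P0 = {S1,S3,S4,S5} | {S0}.
On input q, block {S1,S3,S4,S5} splits into {S1,S3,S4} and {S5}.
Refine {S1,S3,S4} on symbol p: members go to different blocks, giving {S3,S4} and {S1}.
On input q, block {S3,S4} splits into {S3} and {S4}.
Stable partition: {S3} | {S0} | {S5} | {S1} | {S4} — 5 equivalence classes.
S4 and S0 end up in different blocks, so they are distinguishable. For instance, the string 'ε' is accepted from only S4.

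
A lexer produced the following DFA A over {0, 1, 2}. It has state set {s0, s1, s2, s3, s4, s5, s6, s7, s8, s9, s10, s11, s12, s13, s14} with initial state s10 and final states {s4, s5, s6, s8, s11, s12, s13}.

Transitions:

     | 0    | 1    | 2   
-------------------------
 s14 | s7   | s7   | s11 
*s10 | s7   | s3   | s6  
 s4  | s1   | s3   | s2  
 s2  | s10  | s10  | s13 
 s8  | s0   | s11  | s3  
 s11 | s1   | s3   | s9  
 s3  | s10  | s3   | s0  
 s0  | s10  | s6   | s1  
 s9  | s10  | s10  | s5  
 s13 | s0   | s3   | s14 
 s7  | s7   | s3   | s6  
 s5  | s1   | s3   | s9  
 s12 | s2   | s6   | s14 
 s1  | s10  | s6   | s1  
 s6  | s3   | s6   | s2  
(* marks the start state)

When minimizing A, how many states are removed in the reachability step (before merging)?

3

Starting at s10 and following transitions, the reachable set is {s0, s1, s2, s3, s5, s6, s7, s9, s10, s11, s13, s14}. That leaves s4, s8, s12 unreachable — 3 in total.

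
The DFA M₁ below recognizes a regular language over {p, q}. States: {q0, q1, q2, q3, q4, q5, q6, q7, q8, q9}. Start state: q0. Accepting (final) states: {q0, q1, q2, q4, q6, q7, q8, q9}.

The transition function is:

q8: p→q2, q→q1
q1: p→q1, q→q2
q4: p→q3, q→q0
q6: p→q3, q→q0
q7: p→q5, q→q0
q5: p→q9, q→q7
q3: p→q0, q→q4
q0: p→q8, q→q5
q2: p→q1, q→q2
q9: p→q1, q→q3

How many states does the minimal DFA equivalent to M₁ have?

States {q6} cannot be reached from the start state, so discard them.
Start with accepting vs non-accepting: {q0,q1,q2,q4,q7,q8,q9} | {q3,q5}.
Refine {q0,q1,q2,q4,q7,q8,q9} on symbol p: members go to different blocks, giving {q0,q1,q2,q8,q9} and {q4,q7}.
On input q, block {q0,q1,q2,q8,q9} splits into {q1,q2,q8} and {q0,q9}.
No further refinement is possible. Final partition (4 blocks): {q1,q2,q8} | {q3,q5} | {q4,q7} | {q0,q9}.

4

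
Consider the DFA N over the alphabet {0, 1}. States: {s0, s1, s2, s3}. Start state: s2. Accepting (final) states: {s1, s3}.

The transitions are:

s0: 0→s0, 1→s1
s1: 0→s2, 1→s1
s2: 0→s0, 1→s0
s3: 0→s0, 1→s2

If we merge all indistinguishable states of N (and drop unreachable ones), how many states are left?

3

Reachable states from the start: {s0,s1,s2}. Unreachable: {s3} — drop them.
Start with accepting vs non-accepting: {s1} | {s0,s2}.
Refine {s0,s2} on symbol 1: members go to different blocks, giving {s0} and {s2}.
Stable partition: {s1} | {s0} | {s2} — 3 equivalence classes.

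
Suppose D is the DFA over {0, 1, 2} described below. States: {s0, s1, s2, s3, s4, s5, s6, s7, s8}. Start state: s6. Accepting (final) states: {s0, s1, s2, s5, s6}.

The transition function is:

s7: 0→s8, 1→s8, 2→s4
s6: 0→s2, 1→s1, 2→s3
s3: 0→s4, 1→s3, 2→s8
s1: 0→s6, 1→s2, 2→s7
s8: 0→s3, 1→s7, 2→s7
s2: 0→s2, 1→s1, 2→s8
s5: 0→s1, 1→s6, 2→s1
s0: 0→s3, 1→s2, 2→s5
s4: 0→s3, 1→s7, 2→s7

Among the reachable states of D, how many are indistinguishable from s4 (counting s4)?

States {s0,s5} cannot be reached from the start state, so discard them.
P0 = {s1,s2,s6} | {s3,s4,s7,s8}.
Stable partition: {s1,s2,s6} | {s3,s4,s7,s8} — 2 equivalence classes.
State s4 belongs to the block {s3,s4,s7,s8}, which has 4 states.

4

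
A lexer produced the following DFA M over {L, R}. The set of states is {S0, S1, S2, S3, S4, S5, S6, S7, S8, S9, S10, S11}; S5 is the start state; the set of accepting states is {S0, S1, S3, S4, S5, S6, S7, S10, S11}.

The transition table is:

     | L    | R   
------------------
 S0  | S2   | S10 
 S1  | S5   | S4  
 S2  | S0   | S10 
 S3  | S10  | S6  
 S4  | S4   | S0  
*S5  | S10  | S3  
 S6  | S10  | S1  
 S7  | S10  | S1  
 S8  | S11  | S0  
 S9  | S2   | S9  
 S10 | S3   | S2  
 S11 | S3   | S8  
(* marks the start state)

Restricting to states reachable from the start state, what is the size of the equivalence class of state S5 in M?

1

Reachable states from the start: {S0,S1,S2,S3,S4,S5,S6,S10}. Unreachable: {S7,S8,S9,S11} — drop them.
P0 = {S0,S1,S3,S4,S5,S6,S10} | {S2}.
Refine {S0,S1,S3,S4,S5,S6,S10} on symbol L: members go to different blocks, giving {S1,S3,S4,S5,S6,S10} and {S0}.
On input R, block {S1,S3,S4,S5,S6,S10} splits into {S1,S3,S5,S6} and {S4} and {S10}.
Refine {S1,S3,S5,S6} on symbol L: members go to different blocks, giving {S3,S5,S6} and {S1}.
On input R, block {S3,S5,S6} splits into {S3,S5} and {S6}.
On input R, block {S3,S5} splits into {S3} and {S5}.
Stable partition: {S3} | {S2} | {S0} | {S4} | {S10} | {S1} | {S6} | {S5} — 8 equivalence classes.
The equivalence class containing S5 is {S5}, of size 1.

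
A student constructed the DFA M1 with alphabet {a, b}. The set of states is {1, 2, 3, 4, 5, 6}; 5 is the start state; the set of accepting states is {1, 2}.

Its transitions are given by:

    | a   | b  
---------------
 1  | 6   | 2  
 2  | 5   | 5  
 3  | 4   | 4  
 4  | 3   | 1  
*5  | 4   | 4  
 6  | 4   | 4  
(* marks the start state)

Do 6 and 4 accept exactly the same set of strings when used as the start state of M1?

Every state is reachable, so we keep all 6.
Start with accepting vs non-accepting: {1,2} | {3,4,5,6}.
On input b, block {1,2} splits into {1} and {2}.
Refine {3,4,5,6} on symbol b: members go to different blocks, giving {3,5,6} and {4}.
No further refinement is possible. Final partition (4 blocks): {1} | {3,5,6} | {2} | {4}.
6 and 4 end up in different blocks, so they are distinguishable. For instance, the string 'b' is accepted from only 4.

No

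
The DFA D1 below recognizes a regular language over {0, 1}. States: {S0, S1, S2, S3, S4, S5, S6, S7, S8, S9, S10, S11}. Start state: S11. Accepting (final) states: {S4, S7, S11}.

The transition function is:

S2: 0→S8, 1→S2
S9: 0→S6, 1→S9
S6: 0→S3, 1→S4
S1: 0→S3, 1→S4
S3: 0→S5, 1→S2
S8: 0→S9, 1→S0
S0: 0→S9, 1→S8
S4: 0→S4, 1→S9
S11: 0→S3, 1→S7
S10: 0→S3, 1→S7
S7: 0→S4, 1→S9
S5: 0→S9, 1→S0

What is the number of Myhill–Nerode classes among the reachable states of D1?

6

States {S1,S10} cannot be reached from the start state, so discard them.
Initial partition by acceptance: {S4,S7,S11} | {S0,S2,S3,S5,S6,S8,S9}.
Refine {S4,S7,S11} on symbol 0: members go to different blocks, giving {S4,S7} and {S11}.
Split {S0,S2,S3,S5,S6,S8,S9} by δ(·,1) → {S0,S2,S3,S5,S8,S9} and {S6}.
Refine {S0,S2,S3,S5,S8,S9} on symbol 0: members go to different blocks, giving {S0,S2,S3,S5,S8} and {S9}.
Refine {S0,S2,S3,S5,S8} on symbol 0: members go to different blocks, giving {S0,S5,S8} and {S2,S3}.
The partition is now stable with 6 blocks: {S4,S7} | {S0,S5,S8} | {S11} | {S6} | {S9} | {S2,S3}.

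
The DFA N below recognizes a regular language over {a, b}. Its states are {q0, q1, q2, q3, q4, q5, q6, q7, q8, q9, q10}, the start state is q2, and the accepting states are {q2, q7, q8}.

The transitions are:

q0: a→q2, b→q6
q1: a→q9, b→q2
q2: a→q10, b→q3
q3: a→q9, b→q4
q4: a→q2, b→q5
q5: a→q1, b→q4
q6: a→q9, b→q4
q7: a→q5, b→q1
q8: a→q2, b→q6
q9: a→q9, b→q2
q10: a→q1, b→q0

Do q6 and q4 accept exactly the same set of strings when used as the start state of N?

First remove the unreachable states {q7,q8}; 9 states remain.
Start with accepting vs non-accepting: {q2} | {q0,q1,q3,q4,q5,q6,q9,q10}.
Split {q0,q1,q3,q4,q5,q6,q9,q10} by δ(·,a) → {q1,q3,q5,q6,q9,q10} and {q0,q4}.
On input b, block {q1,q3,q5,q6,q9,q10} splits into {q3,q5,q6,q10} and {q1,q9}.
No further refinement is possible. Final partition (4 blocks): {q2} | {q3,q5,q6,q10} | {q0,q4} | {q1,q9}.
q6 and q4 end up in different blocks, so they are distinguishable. For instance, the string 'a' is accepted from only q4.

No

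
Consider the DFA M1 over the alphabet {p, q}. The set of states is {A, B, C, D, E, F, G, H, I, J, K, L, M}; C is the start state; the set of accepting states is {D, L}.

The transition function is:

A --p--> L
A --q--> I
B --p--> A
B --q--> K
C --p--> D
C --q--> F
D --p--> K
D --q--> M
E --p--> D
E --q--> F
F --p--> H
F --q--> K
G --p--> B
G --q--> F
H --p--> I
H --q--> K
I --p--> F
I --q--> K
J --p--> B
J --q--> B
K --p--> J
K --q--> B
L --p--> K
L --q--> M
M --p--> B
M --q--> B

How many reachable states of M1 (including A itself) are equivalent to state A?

2

States {E,G} cannot be reached from the start state, so discard them.
Initial partition by acceptance: {D,L} | {A,B,C,F,H,I,J,K,M}.
Split {A,B,C,F,H,I,J,K,M} by δ(·,p) → {B,F,H,I,J,K,M} and {A,C}.
Refine {B,F,H,I,J,K,M} on symbol p: members go to different blocks, giving {F,H,I,J,K,M} and {B}.
On input p, block {F,H,I,J,K,M} splits into {F,H,I,K} and {J,M}.
On input p, block {F,H,I,K} splits into {F,H,I} and {K}.
No further refinement is possible. Final partition (6 blocks): {D,L} | {F,H,I} | {A,C} | {B} | {J,M} | {K}.
State A belongs to the block {A,C}, which has 2 states.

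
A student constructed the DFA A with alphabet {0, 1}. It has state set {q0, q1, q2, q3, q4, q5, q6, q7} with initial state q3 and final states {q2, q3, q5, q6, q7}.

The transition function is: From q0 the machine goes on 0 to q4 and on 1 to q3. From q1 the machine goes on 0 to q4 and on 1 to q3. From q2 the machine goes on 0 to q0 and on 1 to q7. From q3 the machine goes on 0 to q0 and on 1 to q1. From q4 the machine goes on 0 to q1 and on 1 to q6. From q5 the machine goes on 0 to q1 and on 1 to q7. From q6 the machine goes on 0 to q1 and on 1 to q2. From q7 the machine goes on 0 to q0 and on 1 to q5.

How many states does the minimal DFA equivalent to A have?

4

P0 = {q2,q3,q5,q6,q7} | {q0,q1,q4}.
Refine {q2,q3,q5,q6,q7} on symbol 1: members go to different blocks, giving {q2,q5,q6,q7} and {q3}.
Refine {q0,q1,q4} on symbol 1: members go to different blocks, giving {q0,q1} and {q4}.
No further refinement is possible. Final partition (4 blocks): {q2,q5,q6,q7} | {q0,q1} | {q3} | {q4}.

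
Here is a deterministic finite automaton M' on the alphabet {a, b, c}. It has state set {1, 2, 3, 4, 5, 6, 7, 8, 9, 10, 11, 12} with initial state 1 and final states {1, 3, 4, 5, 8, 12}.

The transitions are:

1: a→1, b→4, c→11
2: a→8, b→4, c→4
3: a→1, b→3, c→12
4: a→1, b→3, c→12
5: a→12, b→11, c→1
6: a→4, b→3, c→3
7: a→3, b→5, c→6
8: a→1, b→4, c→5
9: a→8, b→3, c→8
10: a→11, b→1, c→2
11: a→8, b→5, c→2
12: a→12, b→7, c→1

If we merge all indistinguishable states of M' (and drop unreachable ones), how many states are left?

5

States {9,10} cannot be reached from the start state, so discard them.
Start with accepting vs non-accepting: {1,3,4,5,8,12} | {2,6,7,11}.
Split {1,3,4,5,8,12} by δ(·,b) → {1,3,4,8} and {5,12}.
On input c, block {1,3,4,8} splits into {3,4,8} and {1}.
Refine {2,6,7,11} on symbol b: members go to different blocks, giving {2,6} and {7,11}.
The partition is now stable with 5 blocks: {3,4,8} | {2,6} | {5,12} | {1} | {7,11}.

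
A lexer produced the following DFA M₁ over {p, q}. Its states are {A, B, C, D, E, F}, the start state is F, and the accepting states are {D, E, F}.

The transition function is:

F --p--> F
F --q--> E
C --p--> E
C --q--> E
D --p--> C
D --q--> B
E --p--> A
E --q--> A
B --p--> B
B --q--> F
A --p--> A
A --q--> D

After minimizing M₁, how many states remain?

Initial partition by acceptance: {D,E,F} | {A,B,C}.
Refine {D,E,F} on symbol p: members go to different blocks, giving {D,E} and {F}.
Split {A,B,C} by δ(·,p) → {A,B} and {C}.
Split {D,E} by δ(·,p) → {D} and {E}.
Split {A,B} by δ(·,q) → {A} and {B}.
No further refinement is possible. Final partition (6 blocks): {D} | {A} | {F} | {C} | {E} | {B}.

6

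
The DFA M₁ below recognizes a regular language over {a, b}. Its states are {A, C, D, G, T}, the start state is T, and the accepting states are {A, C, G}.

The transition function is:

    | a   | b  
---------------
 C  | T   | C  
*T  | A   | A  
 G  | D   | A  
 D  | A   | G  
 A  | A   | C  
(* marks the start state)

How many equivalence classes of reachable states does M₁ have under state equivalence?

3

Reachable states from the start: {A,C,T}. Unreachable: {D,G} — drop them.
Initial partition by acceptance: {A,C} | {T}.
Split {A,C} by δ(·,a) → {A} and {C}.
The partition is now stable with 3 blocks: {A} | {T} | {C}.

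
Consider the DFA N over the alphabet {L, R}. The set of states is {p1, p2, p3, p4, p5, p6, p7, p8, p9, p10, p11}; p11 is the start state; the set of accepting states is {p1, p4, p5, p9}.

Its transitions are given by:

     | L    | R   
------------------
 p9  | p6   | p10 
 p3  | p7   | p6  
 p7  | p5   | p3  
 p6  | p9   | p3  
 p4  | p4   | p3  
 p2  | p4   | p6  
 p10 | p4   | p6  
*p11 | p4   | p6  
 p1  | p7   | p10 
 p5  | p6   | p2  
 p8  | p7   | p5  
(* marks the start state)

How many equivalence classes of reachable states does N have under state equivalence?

Reachable states from the start: {p2,p3,p4,p5,p6,p7,p9,p10,p11}. Unreachable: {p1,p8} — drop them.
Start with accepting vs non-accepting: {p4,p5,p9} | {p2,p3,p6,p7,p10,p11}.
Refine {p4,p5,p9} on symbol L: members go to different blocks, giving {p5,p9} and {p4}.
On input L, block {p2,p3,p6,p7,p10,p11} splits into {p2,p10,p11} and {p6,p7} and {p3}.
Stable partition: {p5,p9} | {p2,p10,p11} | {p4} | {p6,p7} | {p3} — 5 equivalence classes.

5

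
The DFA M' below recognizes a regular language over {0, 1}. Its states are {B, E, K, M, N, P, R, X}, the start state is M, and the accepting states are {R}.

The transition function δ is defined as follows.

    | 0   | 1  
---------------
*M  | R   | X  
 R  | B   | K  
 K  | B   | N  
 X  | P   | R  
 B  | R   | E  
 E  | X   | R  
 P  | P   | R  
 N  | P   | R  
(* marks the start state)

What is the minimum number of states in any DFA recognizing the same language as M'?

P0 = {R} | {B,E,K,M,N,P,X}.
Split {B,E,K,M,N,P,X} by δ(·,0) → {E,K,N,P,X} and {B,M}.
On input 0, block {E,K,N,P,X} splits into {E,N,P,X} and {K}.
No further refinement is possible. Final partition (4 blocks): {R} | {E,N,P,X} | {B,M} | {K}.

4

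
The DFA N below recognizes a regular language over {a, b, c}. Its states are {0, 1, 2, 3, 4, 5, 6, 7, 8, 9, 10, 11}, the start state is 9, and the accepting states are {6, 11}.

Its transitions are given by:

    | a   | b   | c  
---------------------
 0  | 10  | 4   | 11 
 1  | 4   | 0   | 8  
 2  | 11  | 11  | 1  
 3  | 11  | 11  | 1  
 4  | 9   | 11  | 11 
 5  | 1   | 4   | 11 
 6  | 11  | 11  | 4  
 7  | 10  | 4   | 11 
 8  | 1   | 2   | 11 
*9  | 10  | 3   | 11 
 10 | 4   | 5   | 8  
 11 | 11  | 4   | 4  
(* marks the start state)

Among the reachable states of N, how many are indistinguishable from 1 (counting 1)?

2

Reachable states from the start: {0,1,2,3,4,5,8,9,10,11}. Unreachable: {6,7} — drop them.
P0 = {11} | {0,1,2,3,4,5,8,9,10}.
Split {0,1,2,3,4,5,8,9,10} by δ(·,a) → {0,1,4,5,8,9,10} and {2,3}.
On input b, block {0,1,4,5,8,9,10} splits into {0,1,5,10} and {8,9} and {4}.
On input a, block {0,1,5,10} splits into {0,5} and {1,10}.
No further refinement is possible. Final partition (6 blocks): {11} | {0,5} | {2,3} | {8,9} | {4} | {1,10}.
The equivalence class containing 1 is {1,10}, of size 2.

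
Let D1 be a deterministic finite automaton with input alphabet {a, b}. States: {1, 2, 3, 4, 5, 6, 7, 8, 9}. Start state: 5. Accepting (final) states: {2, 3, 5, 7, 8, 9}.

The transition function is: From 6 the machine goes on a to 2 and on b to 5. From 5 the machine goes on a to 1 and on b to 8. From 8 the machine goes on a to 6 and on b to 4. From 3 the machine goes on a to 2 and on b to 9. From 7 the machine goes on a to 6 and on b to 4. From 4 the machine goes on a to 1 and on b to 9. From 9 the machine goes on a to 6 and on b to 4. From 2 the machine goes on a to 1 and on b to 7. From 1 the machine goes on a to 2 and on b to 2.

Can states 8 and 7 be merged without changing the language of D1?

States {3} cannot be reached from the start state, so discard them.
P0 = {2,5,7,8,9} | {1,4,6}.
On input b, block {2,5,7,8,9} splits into {7,8,9} and {2,5}.
Refine {1,4,6} on symbol a: members go to different blocks, giving {1,6} and {4}.
Stable partition: {7,8,9} | {1,6} | {2,5} | {4} — 4 equivalence classes.
8 and 7 lie in the same block of the stable partition, so they are equivalent — no string distinguishes them.

Yes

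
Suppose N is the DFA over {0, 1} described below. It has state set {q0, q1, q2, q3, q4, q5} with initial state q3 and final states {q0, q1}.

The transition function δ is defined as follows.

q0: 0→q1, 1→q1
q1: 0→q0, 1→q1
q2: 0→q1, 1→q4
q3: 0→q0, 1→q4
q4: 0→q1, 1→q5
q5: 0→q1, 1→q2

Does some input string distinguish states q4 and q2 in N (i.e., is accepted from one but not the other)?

P0 = {q0,q1} | {q2,q3,q4,q5}.
The partition is now stable with 2 blocks: {q0,q1} | {q2,q3,q4,q5}.
q4 and q2 lie in the same block of the stable partition, so they are equivalent — no string distinguishes them.

No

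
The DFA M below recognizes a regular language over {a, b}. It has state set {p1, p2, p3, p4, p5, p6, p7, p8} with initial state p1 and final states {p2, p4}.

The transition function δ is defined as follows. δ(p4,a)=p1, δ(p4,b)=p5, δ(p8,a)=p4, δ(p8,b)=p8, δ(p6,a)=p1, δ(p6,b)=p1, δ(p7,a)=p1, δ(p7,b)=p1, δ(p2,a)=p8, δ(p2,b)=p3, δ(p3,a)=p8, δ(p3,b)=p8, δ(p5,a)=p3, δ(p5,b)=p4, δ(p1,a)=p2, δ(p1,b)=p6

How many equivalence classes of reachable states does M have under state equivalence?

First remove the unreachable states {p7}; 7 states remain.
Initial partition by acceptance: {p2,p4} | {p1,p3,p5,p6,p8}.
Refine {p1,p3,p5,p6,p8} on symbol a: members go to different blocks, giving {p3,p5,p6} and {p1,p8}.
On input a, block {p3,p5,p6} splits into {p3,p6} and {p5}.
Split {p2,p4} by δ(·,b) → {p2} and {p4}.
On input a, block {p1,p8} splits into {p1} and {p8}.
Split {p3,p6} by δ(·,a) → {p3} and {p6}.
The partition is now stable with 7 blocks: {p2} | {p3} | {p1} | {p5} | {p4} | {p8} | {p6}.

7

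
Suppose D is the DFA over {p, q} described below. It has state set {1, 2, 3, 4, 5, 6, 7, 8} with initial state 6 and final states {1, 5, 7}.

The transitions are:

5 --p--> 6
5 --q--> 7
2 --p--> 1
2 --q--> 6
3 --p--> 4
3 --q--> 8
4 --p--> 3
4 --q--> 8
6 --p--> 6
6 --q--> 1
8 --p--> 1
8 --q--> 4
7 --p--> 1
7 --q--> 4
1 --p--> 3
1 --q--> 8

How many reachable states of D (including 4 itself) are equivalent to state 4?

First remove the unreachable states {2,5,7}; 5 states remain.
P0 = {1} | {3,4,6,8}.
On input p, block {3,4,6,8} splits into {3,4,6} and {8}.
Refine {3,4,6} on symbol q: members go to different blocks, giving {3,4} and {6}.
The partition is now stable with 4 blocks: {1} | {3,4} | {8} | {6}.
State 4 belongs to the block {3,4}, which has 2 states.

2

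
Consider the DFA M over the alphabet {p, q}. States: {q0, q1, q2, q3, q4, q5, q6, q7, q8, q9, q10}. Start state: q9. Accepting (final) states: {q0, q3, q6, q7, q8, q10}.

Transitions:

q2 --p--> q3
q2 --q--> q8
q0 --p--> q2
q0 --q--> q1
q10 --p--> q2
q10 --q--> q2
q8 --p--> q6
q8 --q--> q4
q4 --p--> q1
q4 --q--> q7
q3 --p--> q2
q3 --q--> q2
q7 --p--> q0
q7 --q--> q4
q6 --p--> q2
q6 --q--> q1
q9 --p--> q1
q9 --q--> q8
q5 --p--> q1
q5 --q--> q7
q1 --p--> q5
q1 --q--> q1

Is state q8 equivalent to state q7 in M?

First remove the unreachable states {q10}; 10 states remain.
P0 = {q0,q3,q6,q7,q8} | {q1,q2,q4,q5,q9}.
On input p, block {q0,q3,q6,q7,q8} splits into {q0,q3,q6} and {q7,q8}.
Split {q1,q2,q4,q5,q9} by δ(·,p) → {q1,q4,q5,q9} and {q2}.
On input q, block {q0,q3,q6} splits into {q0,q6} and {q3}.
On input q, block {q1,q4,q5,q9} splits into {q4,q5,q9} and {q1}.
The partition is now stable with 6 blocks: {q0,q6} | {q4,q5,q9} | {q7,q8} | {q2} | {q3} | {q1}.
q8 and q7 lie in the same block of the stable partition, so they are equivalent — no string distinguishes them.

Yes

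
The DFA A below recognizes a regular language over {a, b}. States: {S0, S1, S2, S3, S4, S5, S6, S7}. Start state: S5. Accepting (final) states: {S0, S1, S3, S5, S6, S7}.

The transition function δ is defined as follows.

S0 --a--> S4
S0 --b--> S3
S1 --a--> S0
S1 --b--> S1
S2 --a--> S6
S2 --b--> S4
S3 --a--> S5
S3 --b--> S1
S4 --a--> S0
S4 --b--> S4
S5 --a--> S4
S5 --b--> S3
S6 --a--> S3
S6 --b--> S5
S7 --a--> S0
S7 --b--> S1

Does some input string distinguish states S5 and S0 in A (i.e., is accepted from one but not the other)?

States {S2,S6,S7} cannot be reached from the start state, so discard them.
P0 = {S0,S1,S3,S5} | {S4}.
On input a, block {S0,S1,S3,S5} splits into {S0,S5} and {S1,S3}.
Stable partition: {S0,S5} | {S4} | {S1,S3} — 3 equivalence classes.
S5 and S0 lie in the same block of the stable partition, so they are equivalent — no string distinguishes them.

No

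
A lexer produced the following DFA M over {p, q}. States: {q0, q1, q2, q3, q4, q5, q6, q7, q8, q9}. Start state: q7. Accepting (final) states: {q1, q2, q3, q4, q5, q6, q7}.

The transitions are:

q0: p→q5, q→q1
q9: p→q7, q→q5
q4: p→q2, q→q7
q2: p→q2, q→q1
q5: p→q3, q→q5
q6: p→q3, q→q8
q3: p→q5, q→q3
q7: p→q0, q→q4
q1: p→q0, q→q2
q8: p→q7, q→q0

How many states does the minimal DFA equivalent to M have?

4

First remove the unreachable states {q6,q8,q9}; 7 states remain.
Start with accepting vs non-accepting: {q1,q2,q3,q4,q5,q7} | {q0}.
On input p, block {q1,q2,q3,q4,q5,q7} splits into {q2,q3,q4,q5} and {q1,q7}.
Split {q2,q3,q4,q5} by δ(·,q) → {q2,q4} and {q3,q5}.
The partition is now stable with 4 blocks: {q2,q4} | {q0} | {q1,q7} | {q3,q5}.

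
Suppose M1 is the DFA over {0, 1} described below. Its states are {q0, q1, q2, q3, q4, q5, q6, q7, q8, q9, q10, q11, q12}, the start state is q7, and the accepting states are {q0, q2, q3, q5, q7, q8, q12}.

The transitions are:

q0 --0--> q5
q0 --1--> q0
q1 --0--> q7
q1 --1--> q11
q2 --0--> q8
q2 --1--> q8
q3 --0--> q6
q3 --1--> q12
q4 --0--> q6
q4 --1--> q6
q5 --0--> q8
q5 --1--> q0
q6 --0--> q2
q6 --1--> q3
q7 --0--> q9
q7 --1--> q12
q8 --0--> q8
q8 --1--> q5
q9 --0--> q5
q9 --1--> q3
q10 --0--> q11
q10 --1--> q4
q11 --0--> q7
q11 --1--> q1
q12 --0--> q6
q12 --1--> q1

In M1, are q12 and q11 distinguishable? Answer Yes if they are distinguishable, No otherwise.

States {q4,q10} cannot be reached from the start state, so discard them.
Initial partition by acceptance: {q0,q2,q3,q5,q7,q8,q12} | {q1,q6,q9,q11}.
Split {q0,q2,q3,q5,q7,q8,q12} by δ(·,0) → {q0,q2,q5,q8} and {q3,q7,q12}.
Split {q1,q6,q9,q11} by δ(·,0) → {q1,q11} and {q6,q9}.
Refine {q3,q7,q12} on symbol 1: members go to different blocks, giving {q3,q7} and {q12}.
Stable partition: {q0,q2,q5,q8} | {q1,q11} | {q3,q7} | {q6,q9} | {q12} — 5 equivalence classes.
q12 and q11 end up in different blocks, so they are distinguishable. For instance, the string 'ε' is accepted from only q12.

Yes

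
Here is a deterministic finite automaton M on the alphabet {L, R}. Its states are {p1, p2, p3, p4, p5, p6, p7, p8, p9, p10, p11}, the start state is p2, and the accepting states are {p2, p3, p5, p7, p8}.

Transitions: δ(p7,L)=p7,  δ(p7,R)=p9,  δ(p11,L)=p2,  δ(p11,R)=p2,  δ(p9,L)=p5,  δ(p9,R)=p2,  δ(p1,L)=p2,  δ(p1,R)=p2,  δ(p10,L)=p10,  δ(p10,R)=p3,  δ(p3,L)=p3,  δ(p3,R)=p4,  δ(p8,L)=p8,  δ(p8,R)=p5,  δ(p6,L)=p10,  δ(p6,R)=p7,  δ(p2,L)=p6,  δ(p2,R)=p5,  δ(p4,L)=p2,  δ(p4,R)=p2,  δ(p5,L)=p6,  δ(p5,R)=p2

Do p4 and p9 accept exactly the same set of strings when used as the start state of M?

States {p1,p8,p11} cannot be reached from the start state, so discard them.
Initial partition by acceptance: {p2,p3,p5,p7} | {p4,p6,p9,p10}.
Refine {p2,p3,p5,p7} on symbol L: members go to different blocks, giving {p2,p5} and {p3,p7}.
Refine {p4,p6,p9,p10} on symbol L: members go to different blocks, giving {p4,p9} and {p6,p10}.
The partition is now stable with 4 blocks: {p2,p5} | {p4,p9} | {p3,p7} | {p6,p10}.
p4 and p9 lie in the same block of the stable partition, so they are equivalent — no string distinguishes them.

Yes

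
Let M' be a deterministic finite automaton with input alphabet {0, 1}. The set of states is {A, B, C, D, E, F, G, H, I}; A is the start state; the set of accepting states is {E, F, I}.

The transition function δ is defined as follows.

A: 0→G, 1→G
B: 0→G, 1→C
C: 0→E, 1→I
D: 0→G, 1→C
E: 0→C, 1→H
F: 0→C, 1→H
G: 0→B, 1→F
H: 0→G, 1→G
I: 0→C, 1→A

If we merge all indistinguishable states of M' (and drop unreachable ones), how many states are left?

5

Reachable states from the start: {A,B,C,E,F,G,H,I}. Unreachable: {D} — drop them.
Initial partition by acceptance: {E,F,I} | {A,B,C,G,H}.
On input 0, block {A,B,C,G,H} splits into {A,B,G,H} and {C}.
Refine {A,B,G,H} on symbol 1: members go to different blocks, giving {A,H} and {B} and {G}.
The partition is now stable with 5 blocks: {E,F,I} | {A,H} | {C} | {B} | {G}.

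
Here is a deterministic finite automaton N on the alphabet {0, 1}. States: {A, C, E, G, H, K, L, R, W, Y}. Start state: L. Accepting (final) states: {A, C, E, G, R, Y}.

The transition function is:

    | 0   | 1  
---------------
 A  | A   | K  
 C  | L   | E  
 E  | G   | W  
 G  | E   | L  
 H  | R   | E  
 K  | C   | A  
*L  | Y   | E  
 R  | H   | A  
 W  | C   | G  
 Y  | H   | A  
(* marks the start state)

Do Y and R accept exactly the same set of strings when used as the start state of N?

Start with accepting vs non-accepting: {A,C,E,G,R,Y} | {H,K,L,W}.
Refine {A,C,E,G,R,Y} on symbol 0: members go to different blocks, giving {A,E,G} and {C,R,Y}.
Stable partition: {A,E,G} | {H,K,L,W} | {C,R,Y} — 3 equivalence classes.
Y and R lie in the same block of the stable partition, so they are equivalent — no string distinguishes them.

Yes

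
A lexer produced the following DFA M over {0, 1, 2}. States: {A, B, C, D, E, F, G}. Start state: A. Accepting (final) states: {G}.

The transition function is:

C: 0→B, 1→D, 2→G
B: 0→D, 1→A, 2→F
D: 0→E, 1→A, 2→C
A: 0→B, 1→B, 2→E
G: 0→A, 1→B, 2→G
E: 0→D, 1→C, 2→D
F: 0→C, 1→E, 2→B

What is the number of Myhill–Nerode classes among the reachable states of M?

Every state is reachable, so we keep all 7.
P0 = {G} | {A,B,C,D,E,F}.
Split {A,B,C,D,E,F} by δ(·,2) → {A,B,D,E,F} and {C}.
On input 0, block {A,B,D,E,F} splits into {A,B,D,E} and {F}.
Split {A,B,D,E} by δ(·,1) → {A,B,D} and {E}.
On input 0, block {A,B,D} splits into {A,B} and {D}.
Split {A,B} by δ(·,0) → {A} and {B}.
Stable partition: {G} | {A} | {C} | {F} | {E} | {D} | {B} — 7 equivalence classes.

7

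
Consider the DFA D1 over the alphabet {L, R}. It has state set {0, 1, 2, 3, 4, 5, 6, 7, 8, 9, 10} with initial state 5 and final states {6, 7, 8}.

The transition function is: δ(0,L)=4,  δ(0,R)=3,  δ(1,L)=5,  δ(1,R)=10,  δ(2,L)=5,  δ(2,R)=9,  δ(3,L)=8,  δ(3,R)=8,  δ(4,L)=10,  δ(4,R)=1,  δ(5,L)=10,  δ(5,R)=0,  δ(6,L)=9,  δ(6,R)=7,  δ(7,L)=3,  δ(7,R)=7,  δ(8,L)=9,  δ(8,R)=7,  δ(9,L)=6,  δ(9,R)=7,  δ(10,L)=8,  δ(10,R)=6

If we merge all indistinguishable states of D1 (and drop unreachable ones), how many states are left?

First remove the unreachable states {2}; 10 states remain.
Start with accepting vs non-accepting: {6,7,8} | {0,1,3,4,5,9,10}.
Split {0,1,3,4,5,9,10} by δ(·,L) → {0,1,4,5} and {3,9,10}.
Refine {0,1,4,5} on symbol L: members go to different blocks, giving {0,1} and {4,5}.
The partition is now stable with 4 blocks: {6,7,8} | {0,1} | {3,9,10} | {4,5}.

4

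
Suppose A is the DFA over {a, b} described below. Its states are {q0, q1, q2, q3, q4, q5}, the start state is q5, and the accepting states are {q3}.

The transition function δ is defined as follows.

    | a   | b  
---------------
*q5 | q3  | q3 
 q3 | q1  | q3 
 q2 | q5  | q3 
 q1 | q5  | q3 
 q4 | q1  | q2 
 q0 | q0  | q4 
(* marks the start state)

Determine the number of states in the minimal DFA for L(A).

3

States {q0,q2,q4} cannot be reached from the start state, so discard them.
Start with accepting vs non-accepting: {q3} | {q1,q5}.
On input a, block {q1,q5} splits into {q1} and {q5}.
The partition is now stable with 3 blocks: {q3} | {q1} | {q5}.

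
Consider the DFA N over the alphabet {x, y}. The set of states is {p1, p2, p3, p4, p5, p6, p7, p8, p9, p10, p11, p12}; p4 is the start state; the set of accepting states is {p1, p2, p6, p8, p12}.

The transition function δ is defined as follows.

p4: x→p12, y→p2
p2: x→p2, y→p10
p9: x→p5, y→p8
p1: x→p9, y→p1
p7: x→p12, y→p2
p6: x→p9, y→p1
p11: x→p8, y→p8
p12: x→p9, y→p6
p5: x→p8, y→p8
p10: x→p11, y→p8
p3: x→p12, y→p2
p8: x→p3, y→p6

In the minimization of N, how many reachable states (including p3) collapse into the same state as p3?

States {p7} cannot be reached from the start state, so discard them.
Start with accepting vs non-accepting: {p1,p2,p6,p8,p12} | {p3,p4,p5,p9,p10,p11}.
On input x, block {p1,p2,p6,p8,p12} splits into {p1,p6,p8,p12} and {p2}.
On input x, block {p3,p4,p5,p9,p10,p11} splits into {p3,p4,p5,p11} and {p9,p10}.
Split {p1,p6,p8,p12} by δ(·,x) → {p1,p6,p12} and {p8}.
Refine {p3,p4,p5,p11} on symbol x: members go to different blocks, giving {p3,p4} and {p5,p11}.
The partition is now stable with 6 blocks: {p1,p6,p12} | {p3,p4} | {p2} | {p9,p10} | {p8} | {p5,p11}.
State p3 belongs to the block {p3,p4}, which has 2 states.

2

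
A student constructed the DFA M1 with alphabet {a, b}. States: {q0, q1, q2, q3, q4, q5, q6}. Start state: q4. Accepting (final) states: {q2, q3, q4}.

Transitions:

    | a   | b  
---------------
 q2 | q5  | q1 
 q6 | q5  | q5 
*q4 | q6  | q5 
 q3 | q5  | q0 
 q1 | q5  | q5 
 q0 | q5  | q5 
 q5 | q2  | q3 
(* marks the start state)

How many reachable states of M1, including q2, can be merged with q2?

Every state is reachable, so we keep all 7.
Initial partition by acceptance: {q2,q3,q4} | {q0,q1,q5,q6}.
Refine {q0,q1,q5,q6} on symbol a: members go to different blocks, giving {q0,q1,q6} and {q5}.
Refine {q2,q3,q4} on symbol a: members go to different blocks, giving {q2,q3} and {q4}.
Stable partition: {q2,q3} | {q0,q1,q6} | {q5} | {q4} — 4 equivalence classes.
State q2 belongs to the block {q2,q3}, which has 2 states.

2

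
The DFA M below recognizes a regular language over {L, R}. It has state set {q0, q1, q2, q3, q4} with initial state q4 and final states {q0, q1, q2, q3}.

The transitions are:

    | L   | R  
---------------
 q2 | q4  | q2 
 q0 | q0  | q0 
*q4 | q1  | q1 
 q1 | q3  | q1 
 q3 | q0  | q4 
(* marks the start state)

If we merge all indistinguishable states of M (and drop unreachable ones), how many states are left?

Reachable states from the start: {q0,q1,q3,q4}. Unreachable: {q2} — drop them.
P0 = {q0,q1,q3} | {q4}.
On input R, block {q0,q1,q3} splits into {q0,q1} and {q3}.
Refine {q0,q1} on symbol L: members go to different blocks, giving {q0} and {q1}.
The partition is now stable with 4 blocks: {q0} | {q4} | {q3} | {q1}.

4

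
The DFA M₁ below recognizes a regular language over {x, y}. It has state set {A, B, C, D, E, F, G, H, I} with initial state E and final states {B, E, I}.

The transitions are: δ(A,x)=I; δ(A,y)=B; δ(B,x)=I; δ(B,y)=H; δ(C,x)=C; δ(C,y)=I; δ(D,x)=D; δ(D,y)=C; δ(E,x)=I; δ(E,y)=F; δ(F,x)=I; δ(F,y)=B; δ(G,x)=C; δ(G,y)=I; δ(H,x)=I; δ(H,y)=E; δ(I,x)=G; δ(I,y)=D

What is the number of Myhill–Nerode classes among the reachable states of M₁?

5

First remove the unreachable states {A}; 8 states remain.
Start with accepting vs non-accepting: {B,E,I} | {C,D,F,G,H}.
Refine {B,E,I} on symbol x: members go to different blocks, giving {B,E} and {I}.
Split {C,D,F,G,H} by δ(·,x) → {C,D,G} and {F,H}.
Refine {C,D,G} on symbol y: members go to different blocks, giving {C,G} and {D}.
The partition is now stable with 5 blocks: {B,E} | {C,G} | {I} | {F,H} | {D}.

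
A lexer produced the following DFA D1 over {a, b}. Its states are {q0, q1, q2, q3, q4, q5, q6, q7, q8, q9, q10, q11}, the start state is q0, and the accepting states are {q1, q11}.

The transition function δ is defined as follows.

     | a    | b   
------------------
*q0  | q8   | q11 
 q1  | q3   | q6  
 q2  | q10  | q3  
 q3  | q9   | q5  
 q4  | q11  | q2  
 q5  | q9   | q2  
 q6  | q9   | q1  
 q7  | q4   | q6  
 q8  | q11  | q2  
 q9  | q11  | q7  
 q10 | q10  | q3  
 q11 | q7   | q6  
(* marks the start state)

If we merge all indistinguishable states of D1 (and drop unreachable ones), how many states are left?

All states are reachable from the start state.
Start with accepting vs non-accepting: {q1,q11} | {q0,q2,q3,q4,q5,q6,q7,q8,q9,q10}.
On input a, block {q0,q2,q3,q4,q5,q6,q7,q8,q9,q10} splits into {q0,q2,q3,q5,q6,q7,q10} and {q4,q8,q9}.
Split {q0,q2,q3,q5,q6,q7,q10} by δ(·,a) → {q0,q3,q5,q6,q7} and {q2,q10}.
Refine {q0,q3,q5,q6,q7} on symbol b: members go to different blocks, giving {q0,q6} and {q3,q7} and {q5}.
On input b, block {q4,q8,q9} splits into {q4,q8} and {q9}.
On input a, block {q0,q6} splits into {q0} and {q6}.
Split {q3,q7} by δ(·,a) → {q3} and {q7}.
Split {q1,q11} by δ(·,a) → {q1} and {q11}.
The partition is now stable with 10 blocks: {q1} | {q0} | {q4,q8} | {q2,q10} | {q3} | {q5} | {q9} | {q6} | {q7} | {q11}.

10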